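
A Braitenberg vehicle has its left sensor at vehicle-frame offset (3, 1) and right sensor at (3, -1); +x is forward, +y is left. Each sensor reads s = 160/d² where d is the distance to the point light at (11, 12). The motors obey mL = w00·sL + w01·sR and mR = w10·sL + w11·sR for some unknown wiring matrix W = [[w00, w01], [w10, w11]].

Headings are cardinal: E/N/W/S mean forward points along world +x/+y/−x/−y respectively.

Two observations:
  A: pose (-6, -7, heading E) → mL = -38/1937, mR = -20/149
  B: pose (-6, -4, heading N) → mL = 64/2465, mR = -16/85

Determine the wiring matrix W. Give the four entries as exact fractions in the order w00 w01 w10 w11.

obs A: pose=(-6,-7,E) → sL=4/13, sR=40/149, mL=-38/1937, mR=-20/149
obs B: pose=(-6,-4,N) → sL=160/493, sR=32/85, mL=64/2465, mR=-16/85
sensor matrix S = [[4/13, 40/149], [160/493, 32/85]]; det S = 8064/280865
solve [mL_A; mL_B] = S·[w00; w01] and [mR_A; mR_B] = S·[w10; w11]:
  w00 = -1/2, w01 = 1/2, w10 = 0, w11 = -1/2

-1/2 1/2 0 -1/2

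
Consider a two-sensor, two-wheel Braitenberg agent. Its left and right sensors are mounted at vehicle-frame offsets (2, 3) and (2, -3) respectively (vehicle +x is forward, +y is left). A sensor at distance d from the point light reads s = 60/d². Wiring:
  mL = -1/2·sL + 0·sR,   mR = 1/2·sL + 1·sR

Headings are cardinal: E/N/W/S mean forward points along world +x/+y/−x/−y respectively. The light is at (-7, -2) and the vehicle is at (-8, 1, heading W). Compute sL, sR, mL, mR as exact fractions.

left sensor world pos  = (-10, -2); dL² = 9
right sensor world pos = (-10, 4); dR² = 45
sL = 60/9 = 20/3
sR = 60/45 = 4/3
mL = -1/2·sL + 0·sR = -10/3
mR = 1/2·sL + 1·sR = 14/3

20/3 4/3 -10/3 14/3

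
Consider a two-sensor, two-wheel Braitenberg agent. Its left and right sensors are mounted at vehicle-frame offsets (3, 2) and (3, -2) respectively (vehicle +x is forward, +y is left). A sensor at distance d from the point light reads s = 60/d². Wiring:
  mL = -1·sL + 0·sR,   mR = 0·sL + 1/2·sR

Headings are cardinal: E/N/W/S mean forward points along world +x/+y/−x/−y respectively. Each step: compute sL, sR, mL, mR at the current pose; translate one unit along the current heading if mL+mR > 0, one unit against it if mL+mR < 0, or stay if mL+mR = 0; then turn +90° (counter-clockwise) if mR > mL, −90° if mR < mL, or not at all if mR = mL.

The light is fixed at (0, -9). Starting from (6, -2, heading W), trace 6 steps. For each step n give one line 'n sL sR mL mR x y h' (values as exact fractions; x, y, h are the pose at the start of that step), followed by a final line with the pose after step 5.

n=0: pose=(6,-2,W); sL=30/17, sR=2/3; mL=-30/17, mR=1/3; mL+mR=-73/51 → advance -1; mR−mL=107/51 → turn +1·90°
n=1: pose=(7,-2,S); sL=60/97, sR=60/41; mL=-60/97, mR=30/41; mL+mR=450/3977 → advance +1; mR−mL=5370/3977 → turn +1·90°
n=2: pose=(7,-3,E); sL=15/41, sR=15/29; mL=-15/41, mR=15/58; mL+mR=-255/2378 → advance -1; mR−mL=1485/2378 → turn +1·90°
n=3: pose=(6,-3,N); sL=60/97, sR=12/29; mL=-60/97, mR=6/29; mL+mR=-1158/2813 → advance -1; mR−mL=2322/2813 → turn +1·90°
n=4: pose=(6,-4,W); sL=10/3, sR=30/29; mL=-10/3, mR=15/29; mL+mR=-245/87 → advance -1; mR−mL=335/87 → turn +1·90°
n=5: pose=(7,-4,S); sL=12/17, sR=60/29; mL=-12/17, mR=30/29; mL+mR=162/493 → advance +1; mR−mL=858/493 → turn +1·90°

0 30/17 2/3 -30/17 1/3 6 -2 W
1 60/97 60/41 -60/97 30/41 7 -2 S
2 15/41 15/29 -15/41 15/58 7 -3 E
3 60/97 12/29 -60/97 6/29 6 -3 N
4 10/3 30/29 -10/3 15/29 6 -4 W
5 12/17 60/29 -12/17 30/29 7 -4 S
final 7 -5 E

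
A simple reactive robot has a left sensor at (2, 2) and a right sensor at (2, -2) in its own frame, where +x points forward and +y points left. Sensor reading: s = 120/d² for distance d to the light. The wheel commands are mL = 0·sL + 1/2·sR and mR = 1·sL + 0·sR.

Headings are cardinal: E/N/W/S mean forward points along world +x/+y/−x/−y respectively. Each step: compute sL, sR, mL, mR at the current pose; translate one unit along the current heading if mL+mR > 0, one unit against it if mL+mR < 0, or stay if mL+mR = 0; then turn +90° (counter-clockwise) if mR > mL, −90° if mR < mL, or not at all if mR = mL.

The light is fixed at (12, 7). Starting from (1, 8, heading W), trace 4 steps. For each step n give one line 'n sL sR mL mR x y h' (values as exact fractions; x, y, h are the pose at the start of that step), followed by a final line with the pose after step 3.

0 12/17 60/89 30/89 12/17 1 8 W
1 120/101 120/197 60/197 120/101 0 8 S
2 15/13 15/13 15/26 15/13 0 7 E
3 120/173 24/17 12/17 120/173 1 7 N
final 1 8 E

n=0: pose=(1,8,W); sL=12/17, sR=60/89; mL=30/89, mR=12/17; mL+mR=1578/1513 → advance +1; mR−mL=558/1513 → turn +1·90°
n=1: pose=(0,8,S); sL=120/101, sR=120/197; mL=60/197, mR=120/101; mL+mR=29700/19897 → advance +1; mR−mL=17580/19897 → turn +1·90°
n=2: pose=(0,7,E); sL=15/13, sR=15/13; mL=15/26, mR=15/13; mL+mR=45/26 → advance +1; mR−mL=15/26 → turn +1·90°
n=3: pose=(1,7,N); sL=120/173, sR=24/17; mL=12/17, mR=120/173; mL+mR=4116/2941 → advance +1; mR−mL=-36/2941 → turn -1·90°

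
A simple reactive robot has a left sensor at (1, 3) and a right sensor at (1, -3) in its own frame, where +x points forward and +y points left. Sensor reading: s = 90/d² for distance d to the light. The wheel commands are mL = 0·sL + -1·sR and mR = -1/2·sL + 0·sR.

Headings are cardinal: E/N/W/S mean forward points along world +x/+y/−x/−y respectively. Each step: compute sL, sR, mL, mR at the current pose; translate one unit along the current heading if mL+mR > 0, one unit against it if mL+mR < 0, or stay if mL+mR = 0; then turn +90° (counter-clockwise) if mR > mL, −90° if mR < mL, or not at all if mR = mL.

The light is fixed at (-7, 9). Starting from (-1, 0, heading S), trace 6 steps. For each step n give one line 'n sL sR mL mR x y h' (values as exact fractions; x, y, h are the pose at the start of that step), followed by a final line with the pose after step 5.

n=0: pose=(-1,0,S); sL=90/181, sR=90/109; mL=-90/109, mR=-45/181; mL+mR=-21195/19729 → advance -1; mR−mL=11385/19729 → turn +1·90°
n=1: pose=(-1,1,E); sL=45/37, sR=9/17; mL=-9/17, mR=-45/74; mL+mR=-1431/1258 → advance -1; mR−mL=-99/1258 → turn -1·90°
n=2: pose=(-2,1,S); sL=18/29, sR=18/17; mL=-18/17, mR=-9/29; mL+mR=-675/493 → advance -1; mR−mL=369/493 → turn +1·90°
n=3: pose=(-2,2,E); sL=45/26, sR=45/68; mL=-45/68, mR=-45/52; mL+mR=-675/442 → advance -1; mR−mL=-45/221 → turn -1·90°
n=4: pose=(-3,2,S); sL=90/113, sR=18/13; mL=-18/13, mR=-45/113; mL+mR=-2619/1469 → advance -1; mR−mL=1449/1469 → turn +1·90°
n=5: pose=(-3,3,E); sL=45/17, sR=45/53; mL=-45/53, mR=-45/34; mL+mR=-3915/1802 → advance -1; mR−mL=-855/1802 → turn -1·90°

0 90/181 90/109 -90/109 -45/181 -1 0 S
1 45/37 9/17 -9/17 -45/74 -1 1 E
2 18/29 18/17 -18/17 -9/29 -2 1 S
3 45/26 45/68 -45/68 -45/52 -2 2 E
4 90/113 18/13 -18/13 -45/113 -3 2 S
5 45/17 45/53 -45/53 -45/34 -3 3 E
final -4 3 S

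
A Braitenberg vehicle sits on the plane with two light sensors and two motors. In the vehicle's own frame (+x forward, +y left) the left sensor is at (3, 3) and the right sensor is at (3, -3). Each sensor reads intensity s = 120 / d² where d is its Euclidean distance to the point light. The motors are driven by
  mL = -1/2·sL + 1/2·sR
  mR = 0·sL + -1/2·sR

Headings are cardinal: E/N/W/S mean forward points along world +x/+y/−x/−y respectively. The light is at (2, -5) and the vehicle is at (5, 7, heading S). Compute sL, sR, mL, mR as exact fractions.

left sensor world pos  = (8, 4); dL² = 117
right sensor world pos = (2, 4); dR² = 81
sL = 120/117 = 40/39
sR = 120/81 = 40/27
mL = -1/2·sL + 1/2·sR = 80/351
mR = 0·sL + -1/2·sR = -20/27

40/39 40/27 80/351 -20/27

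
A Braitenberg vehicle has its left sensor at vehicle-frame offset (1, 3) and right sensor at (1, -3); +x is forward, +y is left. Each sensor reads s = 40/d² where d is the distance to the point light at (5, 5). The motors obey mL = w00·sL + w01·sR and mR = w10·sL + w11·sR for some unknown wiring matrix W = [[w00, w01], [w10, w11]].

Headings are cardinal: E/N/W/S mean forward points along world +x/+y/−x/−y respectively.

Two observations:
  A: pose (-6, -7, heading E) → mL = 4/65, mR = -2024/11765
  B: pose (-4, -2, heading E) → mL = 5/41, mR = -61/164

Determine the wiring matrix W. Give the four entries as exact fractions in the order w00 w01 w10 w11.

0 1/2 -1/2 -1/2

obs A: pose=(-6,-7,E) → sL=40/181, sR=8/65, mL=4/65, mR=-2024/11765
obs B: pose=(-4,-2,E) → sL=1/2, sR=10/41, mL=5/41, mR=-61/164
sensor matrix S = [[40/181, 8/65], [1/2, 10/41]]; det S = -3684/482365
solve [mL_A; mL_B] = S·[w00; w01] and [mR_A; mR_B] = S·[w10; w11]:
  w00 = 0, w01 = 1/2, w10 = -1/2, w11 = -1/2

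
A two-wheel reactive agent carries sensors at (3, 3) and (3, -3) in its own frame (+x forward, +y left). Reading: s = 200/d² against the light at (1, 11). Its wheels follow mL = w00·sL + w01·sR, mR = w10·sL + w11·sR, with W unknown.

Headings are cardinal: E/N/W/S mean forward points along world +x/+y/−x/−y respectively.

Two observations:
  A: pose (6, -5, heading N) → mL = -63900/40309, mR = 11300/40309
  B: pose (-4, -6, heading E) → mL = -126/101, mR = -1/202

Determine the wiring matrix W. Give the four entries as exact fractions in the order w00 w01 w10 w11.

-1 -1/2 -1/2 1

obs A: pose=(6,-5,N) → sL=200/173, sR=200/233, mL=-63900/40309, mR=11300/40309
obs B: pose=(-4,-6,E) → sL=1, sR=50/101, mL=-126/101, mR=-1/202
sensor matrix S = [[200/173, 200/233], [1, 50/101]]; det S = -1164600/4071209
solve [mL_A; mL_B] = S·[w00; w01] and [mR_A; mR_B] = S·[w10; w11]:
  w00 = -1, w01 = -1/2, w10 = -1/2, w11 = 1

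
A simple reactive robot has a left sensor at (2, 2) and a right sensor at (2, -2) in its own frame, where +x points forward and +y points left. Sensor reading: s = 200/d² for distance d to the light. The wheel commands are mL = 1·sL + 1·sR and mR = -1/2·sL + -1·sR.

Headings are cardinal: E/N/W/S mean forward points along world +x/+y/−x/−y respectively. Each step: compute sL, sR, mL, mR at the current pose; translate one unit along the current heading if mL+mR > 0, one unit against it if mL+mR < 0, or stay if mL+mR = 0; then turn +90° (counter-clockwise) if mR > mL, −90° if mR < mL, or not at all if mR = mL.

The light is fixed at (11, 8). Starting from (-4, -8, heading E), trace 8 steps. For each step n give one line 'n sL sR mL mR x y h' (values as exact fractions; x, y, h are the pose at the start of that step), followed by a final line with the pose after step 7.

n=0: pose=(-4,-8,E); sL=40/73, sR=200/493; mL=34320/35989, mR=-24460/35989; mL+mR=20/73 → advance +1; mR−mL=-58780/35989 → turn -1·90°
n=1: pose=(-3,-8,S); sL=50/117, sR=10/29; mL=2620/3393, mR=-1895/3393; mL+mR=25/117 → advance +1; mR−mL=-1505/1131 → turn -1·90°
n=2: pose=(-3,-9,W); sL=200/617, sR=200/481; mL=219600/296777, mR=-171500/296777; mL+mR=100/617 → advance +1; mR−mL=-391100/296777 → turn -1·90°
n=3: pose=(-4,-9,N); sL=100/257, sR=100/197; mL=45400/50629, mR=-35550/50629; mL+mR=50/257 → advance +1; mR−mL=-80950/50629 → turn -1·90°
n=4: pose=(-4,-8,E); sL=40/73, sR=200/493; mL=34320/35989, mR=-24460/35989; mL+mR=20/73 → advance +1; mR−mL=-58780/35989 → turn -1·90°
n=5: pose=(-3,-8,S); sL=50/117, sR=10/29; mL=2620/3393, mR=-1895/3393; mL+mR=25/117 → advance +1; mR−mL=-1505/1131 → turn -1·90°
n=6: pose=(-3,-9,W); sL=200/617, sR=200/481; mL=219600/296777, mR=-171500/296777; mL+mR=100/617 → advance +1; mR−mL=-391100/296777 → turn -1·90°
n=7: pose=(-4,-9,N); sL=100/257, sR=100/197; mL=45400/50629, mR=-35550/50629; mL+mR=50/257 → advance +1; mR−mL=-80950/50629 → turn -1·90°

0 40/73 200/493 34320/35989 -24460/35989 -4 -8 E
1 50/117 10/29 2620/3393 -1895/3393 -3 -8 S
2 200/617 200/481 219600/296777 -171500/296777 -3 -9 W
3 100/257 100/197 45400/50629 -35550/50629 -4 -9 N
4 40/73 200/493 34320/35989 -24460/35989 -4 -8 E
5 50/117 10/29 2620/3393 -1895/3393 -3 -8 S
6 200/617 200/481 219600/296777 -171500/296777 -3 -9 W
7 100/257 100/197 45400/50629 -35550/50629 -4 -9 N
final -4 -8 E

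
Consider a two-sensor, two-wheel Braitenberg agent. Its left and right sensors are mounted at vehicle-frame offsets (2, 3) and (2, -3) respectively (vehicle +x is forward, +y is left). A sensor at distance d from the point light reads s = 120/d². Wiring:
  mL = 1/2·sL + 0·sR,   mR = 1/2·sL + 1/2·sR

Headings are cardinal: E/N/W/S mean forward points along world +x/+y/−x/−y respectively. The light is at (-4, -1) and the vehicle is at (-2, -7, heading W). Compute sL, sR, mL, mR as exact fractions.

40/27 40/3 20/27 200/27

left sensor world pos  = (-4, -10); dL² = 81
right sensor world pos = (-4, -4); dR² = 9
sL = 120/81 = 40/27
sR = 120/9 = 40/3
mL = 1/2·sL + 0·sR = 20/27
mR = 1/2·sL + 1/2·sR = 200/27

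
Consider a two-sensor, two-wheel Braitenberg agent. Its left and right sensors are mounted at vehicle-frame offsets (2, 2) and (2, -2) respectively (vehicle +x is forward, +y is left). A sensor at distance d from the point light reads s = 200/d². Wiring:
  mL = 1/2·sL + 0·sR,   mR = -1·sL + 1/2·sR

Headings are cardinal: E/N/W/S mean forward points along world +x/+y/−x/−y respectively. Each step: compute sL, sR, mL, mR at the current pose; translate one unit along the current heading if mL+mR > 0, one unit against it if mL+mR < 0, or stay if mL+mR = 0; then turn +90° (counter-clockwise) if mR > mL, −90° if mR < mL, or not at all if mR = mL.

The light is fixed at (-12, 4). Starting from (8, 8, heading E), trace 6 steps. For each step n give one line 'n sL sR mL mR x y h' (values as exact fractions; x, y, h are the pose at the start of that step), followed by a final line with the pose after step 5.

n=0: pose=(8,8,E); sL=5/13, sR=25/61; mL=5/26, mR=-285/1586; mL+mR=10/793 → advance +1; mR−mL=-295/793 → turn -1·90°
n=1: pose=(9,8,S); sL=200/533, sR=40/73; mL=100/533, mR=-3940/38909; mL+mR=3360/38909 → advance +1; mR−mL=-11240/38909 → turn -1·90°
n=2: pose=(9,7,W); sL=100/181, sR=100/193; mL=50/181, mR=-10250/34933; mL+mR=-600/34933 → advance -1; mR−mL=-19900/34933 → turn -1·90°
n=3: pose=(10,7,N); sL=8/17, sR=200/601; mL=4/17, mR=-3108/10217; mL+mR=-704/10217 → advance -1; mR−mL=-5512/10217 → turn -1·90°
n=4: pose=(10,6,E); sL=25/74, sR=25/72; mL=25/148, mR=-875/5328; mL+mR=25/5328 → advance +1; mR−mL=-1775/5328 → turn -1·90°
n=5: pose=(11,6,S); sL=8/25, sR=200/441; mL=4/25, mR=-1028/11025; mL+mR=736/11025 → advance +1; mR−mL=-2792/11025 → turn -1·90°

0 5/13 25/61 5/26 -285/1586 8 8 E
1 200/533 40/73 100/533 -3940/38909 9 8 S
2 100/181 100/193 50/181 -10250/34933 9 7 W
3 8/17 200/601 4/17 -3108/10217 10 7 N
4 25/74 25/72 25/148 -875/5328 10 6 E
5 8/25 200/441 4/25 -1028/11025 11 6 S
final 11 5 W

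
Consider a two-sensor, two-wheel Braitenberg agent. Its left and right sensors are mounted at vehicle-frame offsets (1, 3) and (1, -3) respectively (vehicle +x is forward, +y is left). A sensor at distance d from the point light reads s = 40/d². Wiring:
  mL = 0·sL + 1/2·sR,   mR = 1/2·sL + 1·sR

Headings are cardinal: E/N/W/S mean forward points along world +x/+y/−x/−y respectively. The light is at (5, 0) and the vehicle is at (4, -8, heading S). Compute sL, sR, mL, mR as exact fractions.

left sensor world pos  = (7, -9); dL² = 85
right sensor world pos = (1, -9); dR² = 97
sL = 40/85 = 8/17
sR = 40/97 = 40/97
mL = 0·sL + 1/2·sR = 20/97
mR = 1/2·sL + 1·sR = 1068/1649

8/17 40/97 20/97 1068/1649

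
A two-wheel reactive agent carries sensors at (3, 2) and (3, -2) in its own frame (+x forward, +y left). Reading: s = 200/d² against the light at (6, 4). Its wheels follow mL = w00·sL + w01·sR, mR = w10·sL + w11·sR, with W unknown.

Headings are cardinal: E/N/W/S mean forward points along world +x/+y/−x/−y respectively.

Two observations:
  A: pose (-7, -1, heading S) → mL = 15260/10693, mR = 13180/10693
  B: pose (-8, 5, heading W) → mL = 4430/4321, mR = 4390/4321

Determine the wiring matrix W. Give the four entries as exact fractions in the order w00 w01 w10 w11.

obs A: pose=(-7,-1,S) → sL=40/37, sR=200/289, mL=15260/10693, mR=13180/10693
obs B: pose=(-8,5,W) → sL=20/29, sR=100/149, mL=4430/4321, mR=4390/4321
sensor matrix S = [[40/37, 200/289], [20/29, 100/149]]; det S = 11472000/46204453
solve [mL_A; mL_B] = S·[w00; w01] and [mR_A; mR_B] = S·[w10; w11]:
  w00 = 1, w01 = 1/2, w10 = 1/2, w11 = 1

1 1/2 1/2 1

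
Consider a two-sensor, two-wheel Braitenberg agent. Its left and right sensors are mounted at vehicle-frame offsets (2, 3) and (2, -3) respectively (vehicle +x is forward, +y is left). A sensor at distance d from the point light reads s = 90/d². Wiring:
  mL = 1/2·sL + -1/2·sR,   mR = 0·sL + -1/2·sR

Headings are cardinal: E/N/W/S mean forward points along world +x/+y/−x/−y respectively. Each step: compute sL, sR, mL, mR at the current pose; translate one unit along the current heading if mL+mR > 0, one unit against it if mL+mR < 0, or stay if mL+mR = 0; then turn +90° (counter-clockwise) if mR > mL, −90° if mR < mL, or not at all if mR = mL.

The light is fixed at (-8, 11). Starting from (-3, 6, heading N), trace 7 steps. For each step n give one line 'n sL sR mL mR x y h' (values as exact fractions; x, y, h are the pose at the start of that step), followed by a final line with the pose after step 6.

0 90/13 90/73 2700/949 -45/73 -3 6 N
1 9/5 45/49 108/245 -45/98 -3 7 E
2 18/17 90/37 -432/629 -45/37 -4 7 S
3 9/4 45/2 -81/8 -45/4 -4 8 W
4 18 18/13 108/13 -9/13 -3 8 N
5 9/5 45/37 54/185 -45/74 -3 9 E
6 18/13 90/17 -432/221 -45/17 -4 9 S
final -4 10 W

n=0: pose=(-3,6,N); sL=90/13, sR=90/73; mL=2700/949, mR=-45/73; mL+mR=2115/949 → advance +1; mR−mL=-45/13 → turn -1·90°
n=1: pose=(-3,7,E); sL=9/5, sR=45/49; mL=108/245, mR=-45/98; mL+mR=-9/490 → advance -1; mR−mL=-9/10 → turn -1·90°
n=2: pose=(-4,7,S); sL=18/17, sR=90/37; mL=-432/629, mR=-45/37; mL+mR=-1197/629 → advance -1; mR−mL=-9/17 → turn -1·90°
n=3: pose=(-4,8,W); sL=9/4, sR=45/2; mL=-81/8, mR=-45/4; mL+mR=-171/8 → advance -1; mR−mL=-9/8 → turn -1·90°
n=4: pose=(-3,8,N); sL=18, sR=18/13; mL=108/13, mR=-9/13; mL+mR=99/13 → advance +1; mR−mL=-9 → turn -1·90°
n=5: pose=(-3,9,E); sL=9/5, sR=45/37; mL=54/185, mR=-45/74; mL+mR=-117/370 → advance -1; mR−mL=-9/10 → turn -1·90°
n=6: pose=(-4,9,S); sL=18/13, sR=90/17; mL=-432/221, mR=-45/17; mL+mR=-1017/221 → advance -1; mR−mL=-9/13 → turn -1·90°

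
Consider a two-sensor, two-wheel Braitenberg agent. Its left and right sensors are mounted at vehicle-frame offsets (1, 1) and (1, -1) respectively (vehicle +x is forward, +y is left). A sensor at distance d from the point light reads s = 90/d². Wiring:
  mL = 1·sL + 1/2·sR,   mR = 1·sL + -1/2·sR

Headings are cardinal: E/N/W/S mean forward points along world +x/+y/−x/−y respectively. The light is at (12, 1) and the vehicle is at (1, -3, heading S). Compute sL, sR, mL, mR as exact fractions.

left sensor world pos  = (2, -4); dL² = 125
right sensor world pos = (0, -4); dR² = 169
sL = 90/125 = 18/25
sR = 90/169 = 90/169
mL = 1·sL + 1/2·sR = 4167/4225
mR = 1·sL + -1/2·sR = 1917/4225

18/25 90/169 4167/4225 1917/4225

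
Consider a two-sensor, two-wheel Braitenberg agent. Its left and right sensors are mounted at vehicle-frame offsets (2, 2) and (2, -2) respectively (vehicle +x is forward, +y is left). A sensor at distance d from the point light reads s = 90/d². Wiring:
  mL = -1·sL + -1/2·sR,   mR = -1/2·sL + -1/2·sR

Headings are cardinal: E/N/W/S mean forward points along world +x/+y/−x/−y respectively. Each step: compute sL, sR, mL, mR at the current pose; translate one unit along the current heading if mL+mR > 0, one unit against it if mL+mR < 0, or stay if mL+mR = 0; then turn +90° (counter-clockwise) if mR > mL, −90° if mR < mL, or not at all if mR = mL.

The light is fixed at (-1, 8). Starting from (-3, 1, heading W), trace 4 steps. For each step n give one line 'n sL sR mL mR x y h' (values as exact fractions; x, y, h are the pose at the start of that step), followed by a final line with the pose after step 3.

0 90/97 90/41 -8055/3977 -6210/3977 -3 1 W
1 45/41 1 -131/82 -43/41 -2 1 S
2 90/17 18/13 -1323/221 -738/221 -2 2 E
3 45/16 45/8 -45/8 -135/32 -3 2 N
final -3 1 W

n=0: pose=(-3,1,W); sL=90/97, sR=90/41; mL=-8055/3977, mR=-6210/3977; mL+mR=-14265/3977 → advance -1; mR−mL=45/97 → turn +1·90°
n=1: pose=(-2,1,S); sL=45/41, sR=1; mL=-131/82, mR=-43/41; mL+mR=-217/82 → advance -1; mR−mL=45/82 → turn +1·90°
n=2: pose=(-2,2,E); sL=90/17, sR=18/13; mL=-1323/221, mR=-738/221; mL+mR=-2061/221 → advance -1; mR−mL=45/17 → turn +1·90°
n=3: pose=(-3,2,N); sL=45/16, sR=45/8; mL=-45/8, mR=-135/32; mL+mR=-315/32 → advance -1; mR−mL=45/32 → turn +1·90°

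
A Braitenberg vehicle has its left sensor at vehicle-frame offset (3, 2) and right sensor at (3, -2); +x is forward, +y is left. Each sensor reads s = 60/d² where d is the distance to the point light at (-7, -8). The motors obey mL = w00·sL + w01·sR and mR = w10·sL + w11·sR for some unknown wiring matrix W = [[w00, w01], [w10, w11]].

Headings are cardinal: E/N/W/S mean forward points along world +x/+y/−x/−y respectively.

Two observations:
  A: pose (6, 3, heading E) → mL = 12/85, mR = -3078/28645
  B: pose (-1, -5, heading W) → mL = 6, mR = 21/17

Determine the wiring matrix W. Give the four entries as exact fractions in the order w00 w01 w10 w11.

obs A: pose=(6,3,E) → sL=12/85, sR=60/337, mL=12/85, mR=-3078/28645
obs B: pose=(-1,-5,W) → sL=6, sR=30/17, mL=6, mR=21/17
sensor matrix S = [[12/85, 60/337], [6, 30/17]]; det S = -79776/97393
solve [mL_A; mL_B] = S·[w00; w01] and [mR_A; mR_B] = S·[w10; w11]:
  w00 = 1, w01 = 0, w10 = 1/2, w11 = -1

1 0 1/2 -1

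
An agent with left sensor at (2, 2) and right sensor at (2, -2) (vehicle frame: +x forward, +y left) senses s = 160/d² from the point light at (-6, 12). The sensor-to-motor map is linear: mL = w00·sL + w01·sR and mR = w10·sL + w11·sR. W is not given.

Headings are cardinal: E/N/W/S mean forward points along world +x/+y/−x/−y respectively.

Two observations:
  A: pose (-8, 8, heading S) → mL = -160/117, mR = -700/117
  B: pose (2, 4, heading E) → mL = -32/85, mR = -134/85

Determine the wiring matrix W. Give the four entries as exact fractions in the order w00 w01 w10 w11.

obs A: pose=(-8,8,S) → sL=40/9, sR=40/13, mL=-160/117, mR=-700/117
obs B: pose=(2,4,E) → sL=20/17, sR=4/5, mL=-32/85, mR=-134/85
sensor matrix S = [[40/9, 40/13], [20/17, 4/5]]; det S = -128/1989
solve [mL_A; mL_B] = S·[w00; w01] and [mR_A; mR_B] = S·[w10; w11]:
  w00 = -1, w01 = 1, w10 = -1, w11 = -1/2

-1 1 -1 -1/2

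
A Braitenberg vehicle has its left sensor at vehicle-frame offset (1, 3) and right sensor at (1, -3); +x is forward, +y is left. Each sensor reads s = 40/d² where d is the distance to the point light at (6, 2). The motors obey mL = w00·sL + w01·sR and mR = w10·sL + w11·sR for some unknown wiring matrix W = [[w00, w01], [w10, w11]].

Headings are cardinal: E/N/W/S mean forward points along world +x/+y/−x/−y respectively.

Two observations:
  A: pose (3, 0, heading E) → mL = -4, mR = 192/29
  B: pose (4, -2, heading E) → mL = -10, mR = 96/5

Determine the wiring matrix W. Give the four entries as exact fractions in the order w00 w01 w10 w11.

obs A: pose=(3,0,E) → sL=8, sR=40/29, mL=-4, mR=192/29
obs B: pose=(4,-2,E) → sL=20, sR=4/5, mL=-10, mR=96/5
sensor matrix S = [[8, 40/29], [20, 4/5]]; det S = -3072/145
solve [mL_A; mL_B] = S·[w00; w01] and [mR_A; mR_B] = S·[w10; w11]:
  w00 = -1/2, w01 = 0, w10 = 1, w11 = -1

-1/2 0 1 -1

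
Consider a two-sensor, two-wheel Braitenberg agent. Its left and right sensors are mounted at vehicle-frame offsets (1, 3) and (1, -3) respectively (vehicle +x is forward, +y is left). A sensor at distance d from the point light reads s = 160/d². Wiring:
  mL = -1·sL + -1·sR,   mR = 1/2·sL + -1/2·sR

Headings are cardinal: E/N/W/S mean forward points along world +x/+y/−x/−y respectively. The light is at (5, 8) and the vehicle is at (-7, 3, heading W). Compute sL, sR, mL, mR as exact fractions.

left sensor world pos  = (-8, 0); dL² = 233
right sensor world pos = (-8, 6); dR² = 173
sL = 160/233 = 160/233
sR = 160/173 = 160/173
mL = -1·sL + -1·sR = -64960/40309
mR = 1/2·sL + -1/2·sR = -4800/40309

160/233 160/173 -64960/40309 -4800/40309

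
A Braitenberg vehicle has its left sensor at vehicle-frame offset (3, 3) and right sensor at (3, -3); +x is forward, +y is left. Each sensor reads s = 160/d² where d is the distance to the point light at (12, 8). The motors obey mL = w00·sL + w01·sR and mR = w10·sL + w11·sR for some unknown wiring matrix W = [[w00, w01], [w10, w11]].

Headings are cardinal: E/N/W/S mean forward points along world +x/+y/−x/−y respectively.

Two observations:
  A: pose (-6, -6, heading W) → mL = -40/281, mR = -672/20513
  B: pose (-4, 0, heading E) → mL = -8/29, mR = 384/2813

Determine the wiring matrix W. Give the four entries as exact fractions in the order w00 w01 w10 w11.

0 -1/2 1/2 -1/2

obs A: pose=(-6,-6,W) → sL=16/73, sR=80/281, mL=-40/281, mR=-672/20513
obs B: pose=(-4,0,E) → sL=80/97, sR=16/29, mL=-8/29, mR=384/2813
sensor matrix S = [[16/73, 80/281], [80/97, 16/29]]; det S = -6571008/57703069
solve [mL_A; mL_B] = S·[w00; w01] and [mR_A; mR_B] = S·[w10; w11]:
  w00 = 0, w01 = -1/2, w10 = 1/2, w11 = -1/2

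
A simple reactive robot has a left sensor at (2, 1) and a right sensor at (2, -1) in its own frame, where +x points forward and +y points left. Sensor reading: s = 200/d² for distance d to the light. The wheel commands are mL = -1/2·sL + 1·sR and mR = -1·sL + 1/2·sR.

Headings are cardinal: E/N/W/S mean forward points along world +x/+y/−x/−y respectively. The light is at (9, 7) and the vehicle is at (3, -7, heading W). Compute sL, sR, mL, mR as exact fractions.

200/289 200/233 34500/67337 -17700/67337

left sensor world pos  = (1, -8); dL² = 289
right sensor world pos = (1, -6); dR² = 233
sL = 200/289 = 200/289
sR = 200/233 = 200/233
mL = -1/2·sL + 1·sR = 34500/67337
mR = -1·sL + 1/2·sR = -17700/67337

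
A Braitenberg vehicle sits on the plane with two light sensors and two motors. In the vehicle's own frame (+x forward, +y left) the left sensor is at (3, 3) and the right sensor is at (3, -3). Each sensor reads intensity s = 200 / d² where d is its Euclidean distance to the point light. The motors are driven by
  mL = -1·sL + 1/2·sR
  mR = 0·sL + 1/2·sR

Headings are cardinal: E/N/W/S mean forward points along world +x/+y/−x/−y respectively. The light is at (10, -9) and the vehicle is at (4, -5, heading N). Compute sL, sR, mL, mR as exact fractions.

20/13 100/29 70/377 50/29

left sensor world pos  = (1, -2); dL² = 130
right sensor world pos = (7, -2); dR² = 58
sL = 200/130 = 20/13
sR = 200/58 = 100/29
mL = -1·sL + 1/2·sR = 70/377
mR = 0·sL + 1/2·sR = 50/29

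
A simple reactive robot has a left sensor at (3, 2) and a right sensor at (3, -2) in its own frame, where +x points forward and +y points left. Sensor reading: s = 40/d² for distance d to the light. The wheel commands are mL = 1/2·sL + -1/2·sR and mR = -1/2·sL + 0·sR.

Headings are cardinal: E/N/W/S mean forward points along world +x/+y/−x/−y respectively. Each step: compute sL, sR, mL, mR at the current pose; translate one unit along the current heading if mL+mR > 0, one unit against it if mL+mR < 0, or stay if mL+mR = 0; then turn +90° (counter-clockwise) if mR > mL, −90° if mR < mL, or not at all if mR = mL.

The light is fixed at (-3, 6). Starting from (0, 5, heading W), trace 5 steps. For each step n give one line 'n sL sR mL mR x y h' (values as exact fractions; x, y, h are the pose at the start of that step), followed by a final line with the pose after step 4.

0 40/9 40 -160/9 -20/9 0 5 W
1 10/13 2 -8/13 -5/13 1 5 S
2 40/53 40/53 0 -20/53 1 6 E
3 20/17 4 -24/17 -10/17 0 6 S
4 8/9 40/37 -32/333 -4/9 0 7 E
final -1 7 S

n=0: pose=(0,5,W); sL=40/9, sR=40; mL=-160/9, mR=-20/9; mL+mR=-20 → advance -1; mR−mL=140/9 → turn +1·90°
n=1: pose=(1,5,S); sL=10/13, sR=2; mL=-8/13, mR=-5/13; mL+mR=-1 → advance -1; mR−mL=3/13 → turn +1·90°
n=2: pose=(1,6,E); sL=40/53, sR=40/53; mL=0, mR=-20/53; mL+mR=-20/53 → advance -1; mR−mL=-20/53 → turn -1·90°
n=3: pose=(0,6,S); sL=20/17, sR=4; mL=-24/17, mR=-10/17; mL+mR=-2 → advance -1; mR−mL=14/17 → turn +1·90°
n=4: pose=(0,7,E); sL=8/9, sR=40/37; mL=-32/333, mR=-4/9; mL+mR=-20/37 → advance -1; mR−mL=-116/333 → turn -1·90°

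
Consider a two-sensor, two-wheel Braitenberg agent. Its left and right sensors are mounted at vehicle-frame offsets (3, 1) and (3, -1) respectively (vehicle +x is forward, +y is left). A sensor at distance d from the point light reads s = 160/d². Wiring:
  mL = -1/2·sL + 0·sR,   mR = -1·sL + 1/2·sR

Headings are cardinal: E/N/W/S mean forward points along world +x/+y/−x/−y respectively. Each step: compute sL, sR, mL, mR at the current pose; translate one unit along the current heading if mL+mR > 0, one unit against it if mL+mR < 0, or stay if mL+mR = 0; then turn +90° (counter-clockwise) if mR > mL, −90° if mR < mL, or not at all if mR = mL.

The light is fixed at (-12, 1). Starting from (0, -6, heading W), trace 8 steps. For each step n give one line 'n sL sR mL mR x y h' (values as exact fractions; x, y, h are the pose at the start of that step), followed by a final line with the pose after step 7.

0 32/29 160/117 -16/29 -1424/3393 0 -6 W
1 20/37 40/61 -10/37 -480/2257 1 -6 S
2 160/281 32/61 -80/281 -5264/17141 1 -5 E
3 16/25 80/101 -8/25 -616/2525 0 -5 S
4 160/241 160/261 -80/241 -22480/62901 0 -4 E
5 10/13 40/41 -5/13 -150/533 -1 -4 S
6 32/41 160/221 -16/41 -3792/9061 -1 -3 E
7 16/17 16/13 -8/17 -72/221 -2 -3 S
final -2 -2 E

n=0: pose=(0,-6,W); sL=32/29, sR=160/117; mL=-16/29, mR=-1424/3393; mL+mR=-3296/3393 → advance -1; mR−mL=448/3393 → turn +1·90°
n=1: pose=(1,-6,S); sL=20/37, sR=40/61; mL=-10/37, mR=-480/2257; mL+mR=-1090/2257 → advance -1; mR−mL=130/2257 → turn +1·90°
n=2: pose=(1,-5,E); sL=160/281, sR=32/61; mL=-80/281, mR=-5264/17141; mL+mR=-10144/17141 → advance -1; mR−mL=-384/17141 → turn -1·90°
n=3: pose=(0,-5,S); sL=16/25, sR=80/101; mL=-8/25, mR=-616/2525; mL+mR=-1424/2525 → advance -1; mR−mL=192/2525 → turn +1·90°
n=4: pose=(0,-4,E); sL=160/241, sR=160/261; mL=-80/241, mR=-22480/62901; mL+mR=-43360/62901 → advance -1; mR−mL=-1600/62901 → turn -1·90°
n=5: pose=(-1,-4,S); sL=10/13, sR=40/41; mL=-5/13, mR=-150/533; mL+mR=-355/533 → advance -1; mR−mL=55/533 → turn +1·90°
n=6: pose=(-1,-3,E); sL=32/41, sR=160/221; mL=-16/41, mR=-3792/9061; mL+mR=-7328/9061 → advance -1; mR−mL=-256/9061 → turn -1·90°
n=7: pose=(-2,-3,S); sL=16/17, sR=16/13; mL=-8/17, mR=-72/221; mL+mR=-176/221 → advance -1; mR−mL=32/221 → turn +1·90°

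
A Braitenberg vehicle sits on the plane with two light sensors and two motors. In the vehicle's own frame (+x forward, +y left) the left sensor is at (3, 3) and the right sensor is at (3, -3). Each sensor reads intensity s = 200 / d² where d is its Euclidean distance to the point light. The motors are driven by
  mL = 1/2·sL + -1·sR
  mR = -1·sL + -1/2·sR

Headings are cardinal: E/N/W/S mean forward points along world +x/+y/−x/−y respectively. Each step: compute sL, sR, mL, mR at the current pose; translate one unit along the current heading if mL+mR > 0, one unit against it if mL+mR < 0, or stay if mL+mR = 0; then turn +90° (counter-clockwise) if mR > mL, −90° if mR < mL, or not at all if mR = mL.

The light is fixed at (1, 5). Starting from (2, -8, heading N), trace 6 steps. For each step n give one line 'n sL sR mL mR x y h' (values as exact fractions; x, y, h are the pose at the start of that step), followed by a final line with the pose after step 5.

0 25/13 50/29 -575/754 -1050/377 2 -8 N
1 200/137 40/61 620/8357 -14940/8357 2 -9 E
2 100/149 100/149 -50/149 -150/149 1 -9 S
3 40/53 200/109 -8420/5777 -9660/5777 1 -8 W
4 25/13 50/29 -575/754 -1050/377 2 -8 N
5 200/137 40/61 620/8357 -14940/8357 2 -9 E
final 1 -9 S

n=0: pose=(2,-8,N); sL=25/13, sR=50/29; mL=-575/754, mR=-1050/377; mL+mR=-2675/754 → advance -1; mR−mL=-1525/754 → turn -1·90°
n=1: pose=(2,-9,E); sL=200/137, sR=40/61; mL=620/8357, mR=-14940/8357; mL+mR=-14320/8357 → advance -1; mR−mL=-15560/8357 → turn -1·90°
n=2: pose=(1,-9,S); sL=100/149, sR=100/149; mL=-50/149, mR=-150/149; mL+mR=-200/149 → advance -1; mR−mL=-100/149 → turn -1·90°
n=3: pose=(1,-8,W); sL=40/53, sR=200/109; mL=-8420/5777, mR=-9660/5777; mL+mR=-18080/5777 → advance -1; mR−mL=-1240/5777 → turn -1·90°
n=4: pose=(2,-8,N); sL=25/13, sR=50/29; mL=-575/754, mR=-1050/377; mL+mR=-2675/754 → advance -1; mR−mL=-1525/754 → turn -1·90°
n=5: pose=(2,-9,E); sL=200/137, sR=40/61; mL=620/8357, mR=-14940/8357; mL+mR=-14320/8357 → advance -1; mR−mL=-15560/8357 → turn -1·90°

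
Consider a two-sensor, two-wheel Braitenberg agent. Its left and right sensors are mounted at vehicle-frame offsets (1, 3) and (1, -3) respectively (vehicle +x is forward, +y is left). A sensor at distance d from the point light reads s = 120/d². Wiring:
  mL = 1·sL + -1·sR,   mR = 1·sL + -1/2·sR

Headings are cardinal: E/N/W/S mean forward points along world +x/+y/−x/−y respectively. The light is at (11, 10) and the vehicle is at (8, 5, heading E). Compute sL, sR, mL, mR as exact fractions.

left sensor world pos  = (9, 8); dL² = 8
right sensor world pos = (9, 2); dR² = 68
sL = 120/8 = 15
sR = 120/68 = 30/17
mL = 1·sL + -1·sR = 225/17
mR = 1·sL + -1/2·sR = 240/17

15 30/17 225/17 240/17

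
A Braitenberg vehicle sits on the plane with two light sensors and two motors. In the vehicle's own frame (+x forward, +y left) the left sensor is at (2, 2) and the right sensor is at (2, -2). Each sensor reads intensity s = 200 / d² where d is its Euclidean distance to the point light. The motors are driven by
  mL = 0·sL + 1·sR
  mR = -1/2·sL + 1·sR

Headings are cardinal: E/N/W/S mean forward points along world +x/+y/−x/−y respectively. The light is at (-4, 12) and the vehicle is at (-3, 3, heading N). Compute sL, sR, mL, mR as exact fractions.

4 100/29 100/29 42/29

left sensor world pos  = (-5, 5); dL² = 50
right sensor world pos = (-1, 5); dR² = 58
sL = 200/50 = 4
sR = 200/58 = 100/29
mL = 0·sL + 1·sR = 100/29
mR = -1/2·sL + 1·sR = 42/29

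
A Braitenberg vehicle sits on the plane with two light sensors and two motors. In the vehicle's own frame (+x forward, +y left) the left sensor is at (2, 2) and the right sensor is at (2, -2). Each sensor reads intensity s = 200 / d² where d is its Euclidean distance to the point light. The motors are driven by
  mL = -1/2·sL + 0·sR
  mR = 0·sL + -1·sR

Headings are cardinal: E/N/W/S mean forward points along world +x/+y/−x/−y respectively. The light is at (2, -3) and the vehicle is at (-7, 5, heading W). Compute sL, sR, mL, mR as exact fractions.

200/157 200/221 -100/157 -200/221

left sensor world pos  = (-9, 3); dL² = 157
right sensor world pos = (-9, 7); dR² = 221
sL = 200/157 = 200/157
sR = 200/221 = 200/221
mL = -1/2·sL + 0·sR = -100/157
mR = 0·sL + -1·sR = -200/221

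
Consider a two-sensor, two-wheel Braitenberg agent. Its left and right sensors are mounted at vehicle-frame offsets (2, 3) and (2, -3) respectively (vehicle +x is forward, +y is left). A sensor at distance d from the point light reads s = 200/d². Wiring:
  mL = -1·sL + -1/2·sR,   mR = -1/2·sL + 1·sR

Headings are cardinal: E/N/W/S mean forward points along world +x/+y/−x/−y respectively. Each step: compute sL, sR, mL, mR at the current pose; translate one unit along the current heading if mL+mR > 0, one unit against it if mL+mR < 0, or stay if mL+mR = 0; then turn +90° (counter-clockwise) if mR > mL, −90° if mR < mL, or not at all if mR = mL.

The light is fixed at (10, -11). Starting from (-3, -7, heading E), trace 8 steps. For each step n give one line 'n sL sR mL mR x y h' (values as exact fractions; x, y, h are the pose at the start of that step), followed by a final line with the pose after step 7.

0 20/17 100/61 -2070/1037 1090/1037 -3 -7 E
1 8/13 200/157 -2556/2041 1972/2041 -4 -7 N
2 25/32 50/73 -2625/2336 1375/4672 -4 -8 W
3 200/101 200/257 -61500/25957 -5500/25957 -3 -8 S
4 20/17 100/61 -2070/1037 1090/1037 -3 -7 E
5 8/13 200/157 -2556/2041 1972/2041 -4 -7 N
6 25/32 50/73 -2625/2336 1375/4672 -4 -8 W
7 200/101 200/257 -61500/25957 -5500/25957 -3 -8 S
final -3 -7 E

n=0: pose=(-3,-7,E); sL=20/17, sR=100/61; mL=-2070/1037, mR=1090/1037; mL+mR=-980/1037 → advance -1; mR−mL=3160/1037 → turn +1·90°
n=1: pose=(-4,-7,N); sL=8/13, sR=200/157; mL=-2556/2041, mR=1972/2041; mL+mR=-584/2041 → advance -1; mR−mL=4528/2041 → turn +1·90°
n=2: pose=(-4,-8,W); sL=25/32, sR=50/73; mL=-2625/2336, mR=1375/4672; mL+mR=-3875/4672 → advance -1; mR−mL=6625/4672 → turn +1·90°
n=3: pose=(-3,-8,S); sL=200/101, sR=200/257; mL=-61500/25957, mR=-5500/25957; mL+mR=-67000/25957 → advance -1; mR−mL=56000/25957 → turn +1·90°
n=4: pose=(-3,-7,E); sL=20/17, sR=100/61; mL=-2070/1037, mR=1090/1037; mL+mR=-980/1037 → advance -1; mR−mL=3160/1037 → turn +1·90°
n=5: pose=(-4,-7,N); sL=8/13, sR=200/157; mL=-2556/2041, mR=1972/2041; mL+mR=-584/2041 → advance -1; mR−mL=4528/2041 → turn +1·90°
n=6: pose=(-4,-8,W); sL=25/32, sR=50/73; mL=-2625/2336, mR=1375/4672; mL+mR=-3875/4672 → advance -1; mR−mL=6625/4672 → turn +1·90°
n=7: pose=(-3,-8,S); sL=200/101, sR=200/257; mL=-61500/25957, mR=-5500/25957; mL+mR=-67000/25957 → advance -1; mR−mL=56000/25957 → turn +1·90°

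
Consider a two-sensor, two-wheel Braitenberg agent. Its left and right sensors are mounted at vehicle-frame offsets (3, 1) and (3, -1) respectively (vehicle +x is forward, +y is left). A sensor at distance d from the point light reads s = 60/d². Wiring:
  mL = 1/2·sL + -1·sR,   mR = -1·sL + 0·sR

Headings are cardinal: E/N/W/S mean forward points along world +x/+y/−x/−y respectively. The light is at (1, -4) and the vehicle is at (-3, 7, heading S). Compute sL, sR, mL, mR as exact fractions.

60/73 60/89 -1710/6497 -60/73

left sensor world pos  = (-2, 4); dL² = 73
right sensor world pos = (-4, 4); dR² = 89
sL = 60/73 = 60/73
sR = 60/89 = 60/89
mL = 1/2·sL + -1·sR = -1710/6497
mR = -1·sL + 0·sR = -60/73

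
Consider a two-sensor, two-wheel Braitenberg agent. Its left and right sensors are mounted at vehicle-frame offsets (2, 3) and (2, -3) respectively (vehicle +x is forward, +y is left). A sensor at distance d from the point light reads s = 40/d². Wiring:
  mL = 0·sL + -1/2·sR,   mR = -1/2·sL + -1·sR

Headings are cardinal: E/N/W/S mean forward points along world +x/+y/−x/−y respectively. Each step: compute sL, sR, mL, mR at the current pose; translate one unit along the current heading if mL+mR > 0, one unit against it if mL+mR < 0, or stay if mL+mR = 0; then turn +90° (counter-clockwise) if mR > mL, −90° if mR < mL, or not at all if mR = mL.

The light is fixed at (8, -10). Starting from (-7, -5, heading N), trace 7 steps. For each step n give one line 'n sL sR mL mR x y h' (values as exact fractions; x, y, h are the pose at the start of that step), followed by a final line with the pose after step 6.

0 40/373 40/193 -20/193 -18780/71989 -7 -5 N
1 20/109 4/17 -2/17 -606/1853 -7 -6 E
2 40/173 8/73 -4/73 -2844/12629 -8 -6 S
3 5/41 10/97 -5/97 -1305/7954 -8 -5 W
4 40/373 40/193 -20/193 -18780/71989 -7 -5 N
5 20/109 4/17 -2/17 -606/1853 -7 -6 E
6 40/173 8/73 -4/73 -2844/12629 -8 -6 S
final -8 -5 W

n=0: pose=(-7,-5,N); sL=40/373, sR=40/193; mL=-20/193, mR=-18780/71989; mL+mR=-26240/71989 → advance -1; mR−mL=-11320/71989 → turn -1·90°
n=1: pose=(-7,-6,E); sL=20/109, sR=4/17; mL=-2/17, mR=-606/1853; mL+mR=-824/1853 → advance -1; mR−mL=-388/1853 → turn -1·90°
n=2: pose=(-8,-6,S); sL=40/173, sR=8/73; mL=-4/73, mR=-2844/12629; mL+mR=-3536/12629 → advance -1; mR−mL=-2152/12629 → turn -1·90°
n=3: pose=(-8,-5,W); sL=5/41, sR=10/97; mL=-5/97, mR=-1305/7954; mL+mR=-1715/7954 → advance -1; mR−mL=-895/7954 → turn -1·90°
n=4: pose=(-7,-5,N); sL=40/373, sR=40/193; mL=-20/193, mR=-18780/71989; mL+mR=-26240/71989 → advance -1; mR−mL=-11320/71989 → turn -1·90°
n=5: pose=(-7,-6,E); sL=20/109, sR=4/17; mL=-2/17, mR=-606/1853; mL+mR=-824/1853 → advance -1; mR−mL=-388/1853 → turn -1·90°
n=6: pose=(-8,-6,S); sL=40/173, sR=8/73; mL=-4/73, mR=-2844/12629; mL+mR=-3536/12629 → advance -1; mR−mL=-2152/12629 → turn -1·90°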